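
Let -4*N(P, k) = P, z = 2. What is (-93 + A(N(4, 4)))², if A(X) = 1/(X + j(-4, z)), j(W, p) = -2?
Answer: 78400/9 ≈ 8711.1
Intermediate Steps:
N(P, k) = -P/4
A(X) = 1/(-2 + X) (A(X) = 1/(X - 2) = 1/(-2 + X))
(-93 + A(N(4, 4)))² = (-93 + 1/(-2 - ¼*4))² = (-93 + 1/(-2 - 1))² = (-93 + 1/(-3))² = (-93 - ⅓)² = (-280/3)² = 78400/9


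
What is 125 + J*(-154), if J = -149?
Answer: 23071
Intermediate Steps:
125 + J*(-154) = 125 - 149*(-154) = 125 + 22946 = 23071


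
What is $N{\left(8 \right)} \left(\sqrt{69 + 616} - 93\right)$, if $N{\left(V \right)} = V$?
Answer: $-744 + 8 \sqrt{685} \approx -534.62$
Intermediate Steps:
$N{\left(8 \right)} \left(\sqrt{69 + 616} - 93\right) = 8 \left(\sqrt{69 + 616} - 93\right) = 8 \left(\sqrt{685} - 93\right) = 8 \left(-93 + \sqrt{685}\right) = -744 + 8 \sqrt{685}$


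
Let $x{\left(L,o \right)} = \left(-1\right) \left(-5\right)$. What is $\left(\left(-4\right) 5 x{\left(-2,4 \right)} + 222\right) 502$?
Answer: $61244$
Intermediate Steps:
$x{\left(L,o \right)} = 5$
$\left(\left(-4\right) 5 x{\left(-2,4 \right)} + 222\right) 502 = \left(\left(-4\right) 5 \cdot 5 + 222\right) 502 = \left(\left(-20\right) 5 + 222\right) 502 = \left(-100 + 222\right) 502 = 122 \cdot 502 = 61244$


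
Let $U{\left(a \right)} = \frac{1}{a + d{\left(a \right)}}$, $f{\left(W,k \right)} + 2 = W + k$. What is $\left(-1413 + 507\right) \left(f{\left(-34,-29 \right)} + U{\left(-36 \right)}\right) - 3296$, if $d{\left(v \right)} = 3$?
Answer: $\frac{611836}{11} \approx 55621.0$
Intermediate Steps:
$f{\left(W,k \right)} = -2 + W + k$ ($f{\left(W,k \right)} = -2 + \left(W + k\right) = -2 + W + k$)
$U{\left(a \right)} = \frac{1}{3 + a}$ ($U{\left(a \right)} = \frac{1}{a + 3} = \frac{1}{3 + a}$)
$\left(-1413 + 507\right) \left(f{\left(-34,-29 \right)} + U{\left(-36 \right)}\right) - 3296 = \left(-1413 + 507\right) \left(\left(-2 - 34 - 29\right) + \frac{1}{3 - 36}\right) - 3296 = - 906 \left(-65 + \frac{1}{-33}\right) - 3296 = - 906 \left(-65 - \frac{1}{33}\right) - 3296 = \left(-906\right) \left(- \frac{2146}{33}\right) - 3296 = \frac{648092}{11} - 3296 = \frac{611836}{11}$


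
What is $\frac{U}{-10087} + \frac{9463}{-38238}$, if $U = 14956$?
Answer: $- \frac{667340809}{385706706} \approx -1.7302$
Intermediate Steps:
$\frac{U}{-10087} + \frac{9463}{-38238} = \frac{14956}{-10087} + \frac{9463}{-38238} = 14956 \left(- \frac{1}{10087}\right) + 9463 \left(- \frac{1}{38238}\right) = - \frac{14956}{10087} - \frac{9463}{38238} = - \frac{667340809}{385706706}$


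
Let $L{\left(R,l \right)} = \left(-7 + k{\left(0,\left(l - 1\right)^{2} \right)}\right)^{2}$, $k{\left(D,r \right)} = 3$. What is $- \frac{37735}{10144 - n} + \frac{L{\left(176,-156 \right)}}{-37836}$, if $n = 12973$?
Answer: $\frac{118974683}{8919837} \approx 13.338$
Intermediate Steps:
$L{\left(R,l \right)} = 16$ ($L{\left(R,l \right)} = \left(-7 + 3\right)^{2} = \left(-4\right)^{2} = 16$)
$- \frac{37735}{10144 - n} + \frac{L{\left(176,-156 \right)}}{-37836} = - \frac{37735}{10144 - 12973} + \frac{16}{-37836} = - \frac{37735}{10144 - 12973} + 16 \left(- \frac{1}{37836}\right) = - \frac{37735}{-2829} - \frac{4}{9459} = \left(-37735\right) \left(- \frac{1}{2829}\right) - \frac{4}{9459} = \frac{37735}{2829} - \frac{4}{9459} = \frac{118974683}{8919837}$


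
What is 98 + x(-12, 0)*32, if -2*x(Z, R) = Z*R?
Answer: 98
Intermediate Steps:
x(Z, R) = -R*Z/2 (x(Z, R) = -Z*R/2 = -R*Z/2)
98 + x(-12, 0)*32 = 98 - 1/2*0*(-12)*32 = 98 + 0*32 = 98 + 0 = 98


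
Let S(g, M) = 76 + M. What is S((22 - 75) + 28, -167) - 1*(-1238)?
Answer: 1147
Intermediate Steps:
S((22 - 75) + 28, -167) - 1*(-1238) = (76 - 167) - 1*(-1238) = -91 + 1238 = 1147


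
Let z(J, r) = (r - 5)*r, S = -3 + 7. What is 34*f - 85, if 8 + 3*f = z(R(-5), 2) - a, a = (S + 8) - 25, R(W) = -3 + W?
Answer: -289/3 ≈ -96.333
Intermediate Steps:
S = 4
z(J, r) = r*(-5 + r) (z(J, r) = (-5 + r)*r = r*(-5 + r))
a = -13 (a = (4 + 8) - 25 = 12 - 25 = -13)
f = -1/3 (f = -8/3 + (2*(-5 + 2) - 1*(-13))/3 = -8/3 + (2*(-3) + 13)/3 = -8/3 + (-6 + 13)/3 = -8/3 + (1/3)*7 = -8/3 + 7/3 = -1/3 ≈ -0.33333)
34*f - 85 = 34*(-1/3) - 85 = -34/3 - 85 = -289/3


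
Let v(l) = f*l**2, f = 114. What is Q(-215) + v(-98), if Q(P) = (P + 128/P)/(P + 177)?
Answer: 8945019873/8170 ≈ 1.0949e+6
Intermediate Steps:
v(l) = 114*l**2
Q(P) = (P + 128/P)/(177 + P)
Q(-215) + v(-98) = (128 + (-215)**2)/((-215)*(177 - 215)) + 114*(-98)**2 = -1/215*(128 + 46225)/(-38) + 114*9604 = -1/215*(-1/38)*46353 + 1094856 = 46353/8170 + 1094856 = 8945019873/8170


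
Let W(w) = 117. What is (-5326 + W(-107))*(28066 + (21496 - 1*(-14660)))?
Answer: -334532398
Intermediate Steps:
(-5326 + W(-107))*(28066 + (21496 - 1*(-14660))) = (-5326 + 117)*(28066 + (21496 - 1*(-14660))) = -5209*(28066 + (21496 + 14660)) = -5209*(28066 + 36156) = -5209*64222 = -334532398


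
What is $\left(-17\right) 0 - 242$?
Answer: $-242$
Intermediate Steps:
$\left(-17\right) 0 - 242 = 0 - 242 = -242$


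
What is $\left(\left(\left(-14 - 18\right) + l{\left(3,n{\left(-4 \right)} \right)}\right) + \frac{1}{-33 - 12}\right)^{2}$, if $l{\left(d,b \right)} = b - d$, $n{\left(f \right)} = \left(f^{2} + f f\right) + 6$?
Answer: $\frac{17956}{2025} \approx 8.8672$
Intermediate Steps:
$n{\left(f \right)} = 6 + 2 f^{2}$ ($n{\left(f \right)} = \left(f^{2} + f^{2}\right) + 6 = 2 f^{2} + 6 = 6 + 2 f^{2}$)
$\left(\left(\left(-14 - 18\right) + l{\left(3,n{\left(-4 \right)} \right)}\right) + \frac{1}{-33 - 12}\right)^{2} = \left(\left(\left(-14 - 18\right) + \left(\left(6 + 2 \left(-4\right)^{2}\right) - 3\right)\right) + \frac{1}{-33 - 12}\right)^{2} = \left(\left(-32 + \left(\left(6 + 2 \cdot 16\right) - 3\right)\right) + \frac{1}{-45}\right)^{2} = \left(\left(-32 + \left(\left(6 + 32\right) - 3\right)\right) - \frac{1}{45}\right)^{2} = \left(\left(-32 + \left(38 - 3\right)\right) - \frac{1}{45}\right)^{2} = \left(\left(-32 + 35\right) - \frac{1}{45}\right)^{2} = \left(3 - \frac{1}{45}\right)^{2} = \left(\frac{134}{45}\right)^{2} = \frac{17956}{2025}$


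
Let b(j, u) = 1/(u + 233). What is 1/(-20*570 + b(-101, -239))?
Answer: -6/68401 ≈ -8.7718e-5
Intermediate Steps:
b(j, u) = 1/(233 + u)
1/(-20*570 + b(-101, -239)) = 1/(-20*570 + 1/(233 - 239)) = 1/(-11400 + 1/(-6)) = 1/(-11400 - ⅙) = 1/(-68401/6) = -6/68401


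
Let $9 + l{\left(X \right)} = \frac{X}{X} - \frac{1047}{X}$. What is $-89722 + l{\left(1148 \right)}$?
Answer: $- \frac{103011087}{1148} \approx -89731.0$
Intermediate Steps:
$l{\left(X \right)} = -8 - \frac{1047}{X}$ ($l{\left(X \right)} = -9 - \left(\frac{1047}{X} - \frac{X}{X}\right) = -9 + \left(1 - \frac{1047}{X}\right) = -8 - \frac{1047}{X}$)
$-89722 + l{\left(1148 \right)} = -89722 - \left(8 + \frac{1047}{1148}\right) = -89722 - \frac{10231}{1148} = - \frac{103011087}{1148}$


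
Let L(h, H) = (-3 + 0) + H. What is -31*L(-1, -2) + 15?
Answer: 170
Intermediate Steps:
L(h, H) = -3 + H
-31*L(-1, -2) + 15 = -31*(-3 - 2) + 15 = -31*(-5) + 15 = 155 + 15 = 170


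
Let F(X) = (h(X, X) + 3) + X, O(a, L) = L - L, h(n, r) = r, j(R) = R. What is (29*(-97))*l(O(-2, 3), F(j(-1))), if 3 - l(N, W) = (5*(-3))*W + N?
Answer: -50634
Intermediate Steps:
O(a, L) = 0
F(X) = 3 + 2*X (F(X) = (X + 3) + X = (3 + X) + X = 3 + 2*X)
l(N, W) = 3 - N + 15*W (l(N, W) = 3 - ((5*(-3))*W + N) = 3 - (-15*W + N) = 3 - (N - 15*W) = 3 + (-N + 15*W) = 3 - N + 15*W)
(29*(-97))*l(O(-2, 3), F(j(-1))) = (29*(-97))*(3 - 1*0 + 15*(3 + 2*(-1))) = -2813*(3 + 0 + 15*(3 - 2)) = -2813*(3 + 0 + 15*1) = -2813*(3 + 0 + 15) = -2813*18 = -50634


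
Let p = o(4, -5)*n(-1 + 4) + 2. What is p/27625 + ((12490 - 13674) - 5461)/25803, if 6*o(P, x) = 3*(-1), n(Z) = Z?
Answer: -122370149/475205250 ≈ -0.25751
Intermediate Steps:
o(P, x) = -½ (o(P, x) = (3*(-1))/6 = (⅙)*(-3) = -½)
p = ½ (p = -(-1 + 4)/2 + 2 = -½*3 + 2 = -3/2 + 2 = ½ ≈ 0.50000)
p/27625 + ((12490 - 13674) - 5461)/25803 = (½)/27625 + ((12490 - 13674) - 5461)/25803 = (½)*(1/27625) + (-1184 - 5461)*(1/25803) = 1/55250 - 6645*1/25803 = 1/55250 - 2215/8601 = -122370149/475205250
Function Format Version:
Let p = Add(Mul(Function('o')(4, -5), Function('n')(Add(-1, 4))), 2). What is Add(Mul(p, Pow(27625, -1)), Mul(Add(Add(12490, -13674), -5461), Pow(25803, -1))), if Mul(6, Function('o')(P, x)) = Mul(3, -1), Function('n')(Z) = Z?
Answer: Rational(-122370149, 475205250) ≈ -0.25751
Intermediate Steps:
Function('o')(P, x) = Rational(-1, 2) (Function('o')(P, x) = Mul(Rational(1, 6), Mul(3, -1)) = Mul(Rational(1, 6), -3) = Rational(-1, 2))
p = Rational(1, 2) (p = Add(Mul(Rational(-1, 2), Add(-1, 4)), 2) = Add(Mul(Rational(-1, 2), 3), 2) = Add(Rational(-3, 2), 2) = Rational(1, 2) ≈ 0.50000)
Add(Mul(p, Pow(27625, -1)), Mul(Add(Add(12490, -13674), -5461), Pow(25803, -1))) = Add(Mul(Rational(1, 2), Pow(27625, -1)), Mul(Add(Add(12490, -13674), -5461), Pow(25803, -1))) = Add(Mul(Rational(1, 2), Rational(1, 27625)), Mul(Add(-1184, -5461), Rational(1, 25803))) = Add(Rational(1, 55250), Mul(-6645, Rational(1, 25803))) = Add(Rational(1, 55250), Rational(-2215, 8601)) = Rational(-122370149, 475205250)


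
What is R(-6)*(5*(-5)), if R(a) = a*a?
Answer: -900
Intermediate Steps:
R(a) = a²
R(-6)*(5*(-5)) = (-6)²*(5*(-5)) = 36*(-25) = -900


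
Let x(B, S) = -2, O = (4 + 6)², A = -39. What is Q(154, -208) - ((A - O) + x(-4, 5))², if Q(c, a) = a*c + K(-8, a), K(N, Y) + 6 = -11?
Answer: -51930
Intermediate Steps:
K(N, Y) = -17 (K(N, Y) = -6 - 11 = -17)
Q(c, a) = -17 + a*c (Q(c, a) = a*c - 17 = -17 + a*c)
O = 100 (O = 10² = 100)
Q(154, -208) - ((A - O) + x(-4, 5))² = (-17 - 208*154) - ((-39 - 1*100) - 2)² = (-17 - 32032) - ((-39 - 100) - 2)² = -32049 - (-139 - 2)² = -32049 - 1*(-141)² = -32049 - 1*19881 = -32049 - 19881 = -51930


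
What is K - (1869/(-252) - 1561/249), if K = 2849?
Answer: 2851235/996 ≈ 2862.7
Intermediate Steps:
K - (1869/(-252) - 1561/249) = 2849 - (1869/(-252) - 1561/249) = 2849 - (1869*(-1/252) - 1561*1/249) = 2849 - (-89/12 - 1561/249) = 2849 - 1*(-13631/996) = 2849 + 13631/996 = 2851235/996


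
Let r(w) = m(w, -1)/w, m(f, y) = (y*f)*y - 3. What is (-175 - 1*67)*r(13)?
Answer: -2420/13 ≈ -186.15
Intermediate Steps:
m(f, y) = -3 + f*y**2 (m(f, y) = (f*y)*y - 3 = f*y**2 - 3 = -3 + f*y**2)
r(w) = (-3 + w)/w (r(w) = (-3 + w*(-1)**2)/w = (-3 + w*1)/w = (-3 + w)/w)
(-175 - 1*67)*r(13) = (-175 - 1*67)*((-3 + 13)/13) = (-175 - 67)*((1/13)*10) = -242*10/13 = -2420/13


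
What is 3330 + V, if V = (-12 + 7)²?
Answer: 3355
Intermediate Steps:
V = 25 (V = (-5)² = 25)
3330 + V = 3330 + 25 = 3355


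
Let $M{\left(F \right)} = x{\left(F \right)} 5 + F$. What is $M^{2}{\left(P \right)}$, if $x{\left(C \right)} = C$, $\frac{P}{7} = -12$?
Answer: $254016$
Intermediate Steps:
$P = -84$ ($P = 7 \left(-12\right) = -84$)
$M{\left(F \right)} = 6 F$ ($M{\left(F \right)} = F 5 + F = 5 F + F = 6 F$)
$M^{2}{\left(P \right)} = \left(6 \left(-84\right)\right)^{2} = \left(-504\right)^{2} = 254016$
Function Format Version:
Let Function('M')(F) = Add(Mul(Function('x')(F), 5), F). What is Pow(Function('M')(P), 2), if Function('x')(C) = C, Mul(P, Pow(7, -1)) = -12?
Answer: 254016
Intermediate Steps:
P = -84 (P = Mul(7, -12) = -84)
Function('M')(F) = Mul(6, F) (Function('M')(F) = Add(Mul(F, 5), F) = Add(Mul(5, F), F) = Mul(6, F))
Pow(Function('M')(P), 2) = Pow(Mul(6, -84), 2) = Pow(-504, 2) = 254016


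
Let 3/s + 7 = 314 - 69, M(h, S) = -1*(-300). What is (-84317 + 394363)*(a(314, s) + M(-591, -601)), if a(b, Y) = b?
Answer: 190368244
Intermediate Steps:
M(h, S) = 300
s = 3/238 (s = 3/(-7 + (314 - 69)) = 3/(-7 + 245) = 3/238 ≈ 0.012605)
(-84317 + 394363)*(a(314, s) + M(-591, -601)) = (-84317 + 394363)*(314 + 300) = 310046*614 = 190368244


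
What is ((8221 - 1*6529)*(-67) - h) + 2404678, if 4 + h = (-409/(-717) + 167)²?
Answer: 1163505837398/514089 ≈ 2.2632e+6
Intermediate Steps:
h = 14433485548/514089 (h = -4 + (-409/(-717) + 167)² = -4 + (-409*(-1/717) + 167)² = -4 + (409/717 + 167)² = -4 + (120148/717)² = -4 + 14435541904/514089 = 14433485548/514089 ≈ 28076.)
((8221 - 1*6529)*(-67) - h) + 2404678 = ((8221 - 1*6529)*(-67) - 1*14433485548/514089) + 2404678 = ((8221 - 6529)*(-67) - 14433485548/514089) + 2404678 = (1692*(-67) - 14433485548/514089) + 2404678 = (-113364 - 14433485548/514089) + 2404678 = -72712670944/514089 + 2404678 = 1163505837398/514089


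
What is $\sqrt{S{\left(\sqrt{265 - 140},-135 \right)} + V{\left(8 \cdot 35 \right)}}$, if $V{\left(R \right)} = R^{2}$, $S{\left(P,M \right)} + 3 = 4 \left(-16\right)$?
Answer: $\sqrt{78333} \approx 279.88$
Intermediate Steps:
$S{\left(P,M \right)} = -67$ ($S{\left(P,M \right)} = -3 + 4 \left(-16\right) = -3 - 64 = -67$)
$\sqrt{S{\left(\sqrt{265 - 140},-135 \right)} + V{\left(8 \cdot 35 \right)}} = \sqrt{-67 + \left(8 \cdot 35\right)^{2}} = \sqrt{-67 + 280^{2}} = \sqrt{-67 + 78400} = \sqrt{78333}$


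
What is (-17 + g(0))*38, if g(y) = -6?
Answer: -874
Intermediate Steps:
(-17 + g(0))*38 = (-17 - 6)*38 = -23*38 = -874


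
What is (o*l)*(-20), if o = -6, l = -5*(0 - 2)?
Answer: 1200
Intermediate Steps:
l = 10 (l = -5*(-2) = 10)
(o*l)*(-20) = -6*10*(-20) = -60*(-20) = 1200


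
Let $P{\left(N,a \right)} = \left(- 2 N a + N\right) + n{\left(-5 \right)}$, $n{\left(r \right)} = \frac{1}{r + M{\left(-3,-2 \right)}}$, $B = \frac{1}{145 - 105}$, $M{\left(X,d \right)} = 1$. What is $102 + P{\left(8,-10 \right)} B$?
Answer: $\frac{16991}{160} \approx 106.19$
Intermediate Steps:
$B = \frac{1}{40} \approx 0.025$
$n{\left(r \right)} = \frac{1}{1 + r}$ ($n{\left(r \right)} = \frac{1}{r + 1} = \frac{1}{1 + r}$)
$P{\left(N,a \right)} = - \frac{1}{4} + N - 2 N a$ ($P{\left(N,a \right)} = \left(- 2 N a + N\right) + \frac{1}{1 - 5} = \left(- 2 N a + N\right) + \frac{1}{-4} = \left(N - 2 N a\right) - \frac{1}{4} = - \frac{1}{4} + N - 2 N a$)
$102 + P{\left(8,-10 \right)} B = 102 + \left(- \frac{1}{4} + 8 - 16 \left(-10\right)\right) \frac{1}{40} = 102 + \left(- \frac{1}{4} + 8 + 160\right) \frac{1}{40} = 102 + \frac{671}{4} \cdot \frac{1}{40} = 102 + \frac{671}{160} = \frac{16991}{160}$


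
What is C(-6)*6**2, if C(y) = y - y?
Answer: 0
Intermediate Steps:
C(y) = 0
C(-6)*6**2 = 0*6**2 = 0*36 = 0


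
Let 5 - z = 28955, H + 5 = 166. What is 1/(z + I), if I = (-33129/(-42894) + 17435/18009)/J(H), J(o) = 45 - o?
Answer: -9956383704/288237457617139 ≈ -3.4542e-5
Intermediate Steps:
H = 161 (H = -5 + 166 = 161)
z = -28950 (z = 5 - 1*28955 = 5 - 28955 = -28950)
I = -149386339/9956383704 (I = (-33129/(-42894) + 17435/18009)/(45 - 1*161) = (-33129*(-1/42894) + 17435*(1/18009))/(45 - 161) = (3681/4766 + 17435/18009)/(-116) = (149386339/85830894)*(-1/116) = -149386339/9956383704 ≈ -0.015004)
1/(z + I) = 1/(-28950 - 149386339/9956383704) = 1/(-288237457617139/9956383704) = -9956383704/288237457617139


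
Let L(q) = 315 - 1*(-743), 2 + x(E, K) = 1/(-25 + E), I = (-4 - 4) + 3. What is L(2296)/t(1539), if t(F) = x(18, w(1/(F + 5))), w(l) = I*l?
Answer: -7406/15 ≈ -493.73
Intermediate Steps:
I = -5 (I = -8 + 3 = -5)
w(l) = -5*l
x(E, K) = -2 + 1/(-25 + E)
t(F) = -15/7 (t(F) = (51 - 2*18)/(-25 + 18) = (51 - 36)/(-7) = -⅐*15 = -15/7)
L(q) = 1058 (L(q) = 315 + 743 = 1058)
L(2296)/t(1539) = 1058/(-15/7) = 1058*(-7/15) = -7406/15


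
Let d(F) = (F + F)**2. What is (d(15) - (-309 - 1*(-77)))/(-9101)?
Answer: -1132/9101 ≈ -0.12438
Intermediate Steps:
d(F) = 4*F**2 (d(F) = (2*F)**2 = 4*F**2)
(d(15) - (-309 - 1*(-77)))/(-9101) = (4*15**2 - (-309 - 1*(-77)))/(-9101) = (4*225 - (-309 + 77))*(-1/9101) = (900 - 1*(-232))*(-1/9101) = (900 + 232)*(-1/9101) = 1132*(-1/9101) = -1132/9101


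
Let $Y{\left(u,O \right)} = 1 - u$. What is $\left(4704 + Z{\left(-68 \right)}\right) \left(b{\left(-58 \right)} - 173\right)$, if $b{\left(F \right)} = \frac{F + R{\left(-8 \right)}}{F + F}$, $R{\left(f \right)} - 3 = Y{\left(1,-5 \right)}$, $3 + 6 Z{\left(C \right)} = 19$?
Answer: $- \frac{23548630}{29} \approx -8.1202 \cdot 10^{5}$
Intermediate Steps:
$Z{\left(C \right)} = \frac{8}{3}$ ($Z{\left(C \right)} = - \frac{1}{2} + \frac{1}{6} \cdot 19 = - \frac{1}{2} + \frac{19}{6} = \frac{8}{3}$)
$R{\left(f \right)} = 3$ ($R{\left(f \right)} = 3 + \left(1 - 1\right) = 3 + 0 = 3$)
$b{\left(F \right)} = \frac{3 + F}{2 F}$ ($b{\left(F \right)} = \frac{F + 3}{F + F} = \frac{3 + F}{2 F}$)
$\left(4704 + Z{\left(-68 \right)}\right) \left(b{\left(-58 \right)} - 173\right) = \left(4704 + \frac{8}{3}\right) \left(\frac{3 - 58}{2 \left(-58\right)} - 173\right) = \frac{14120 \left(\frac{1}{2} \left(- \frac{1}{58}\right) \left(-55\right) - 173\right)}{3} = \frac{14120 \left(\frac{55}{116} - 173\right)}{3} = \frac{14120}{3} \left(- \frac{20013}{116}\right) = - \frac{23548630}{29}$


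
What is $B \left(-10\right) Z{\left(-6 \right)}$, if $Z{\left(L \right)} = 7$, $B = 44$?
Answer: $-3080$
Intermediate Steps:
$B \left(-10\right) Z{\left(-6 \right)} = 44 \left(-10\right) 7 = \left(-440\right) 7 = -3080$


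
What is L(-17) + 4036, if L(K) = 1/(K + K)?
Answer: 137223/34 ≈ 4036.0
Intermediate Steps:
L(K) = 1/(2*K)
L(-17) + 4036 = (½)/(-17) + 4036 = (½)*(-1/17) + 4036 = -1/34 + 4036 = 137223/34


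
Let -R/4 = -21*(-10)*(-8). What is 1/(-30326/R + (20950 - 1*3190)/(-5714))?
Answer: -9599520/73157491 ≈ -0.13122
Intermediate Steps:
R = 6720 (R = -4*(-21*(-10))*(-8) = -840*(-8) = -4*(-1680) = 6720)
1/(-30326/R + (20950 - 1*3190)/(-5714)) = 1/(-30326/6720 + (20950 - 1*3190)/(-5714)) = 1/(-30326*1/6720 + (20950 - 3190)*(-1/5714)) = 1/(-15163/3360 + 17760*(-1/5714)) = 1/(-15163/3360 - 8880/2857) = 1/(-73157491/9599520) = -9599520/73157491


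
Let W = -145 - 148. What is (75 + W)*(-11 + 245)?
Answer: -51012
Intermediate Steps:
W = -293
(75 + W)*(-11 + 245) = (75 - 293)*(-11 + 245) = -218*234 = -51012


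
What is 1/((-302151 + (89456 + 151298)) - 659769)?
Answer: -1/721166 ≈ -1.3866e-6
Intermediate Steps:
1/((-302151 + (89456 + 151298)) - 659769) = 1/((-302151 + 240754) - 659769) = 1/(-61397 - 659769) = 1/(-721166) = -1/721166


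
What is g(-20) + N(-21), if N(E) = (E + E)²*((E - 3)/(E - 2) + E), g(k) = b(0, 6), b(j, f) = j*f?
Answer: -809676/23 ≈ -35203.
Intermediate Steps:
b(j, f) = f*j
g(k) = 0 (g(k) = 6*0 = 0)
N(E) = 4*E²*(E + (-3 + E)/(-2 + E)) (N(E) = (2*E)²*((-3 + E)/(-2 + E) + E) = (4*E²)*((-3 + E)/(-2 + E) + E) = (4*E²)*(E + (-3 + E)/(-2 + E)) = 4*E²*(E + (-3 + E)/(-2 + E)))
g(-20) + N(-21) = 0 + 4*(-21)²*(-3 + (-21)² - 1*(-21))/(-2 - 21) = 0 + 4*441*(-3 + 441 + 21)/(-23) = 0 + 4*441*(-1/23)*459 = 0 - 809676/23 = -809676/23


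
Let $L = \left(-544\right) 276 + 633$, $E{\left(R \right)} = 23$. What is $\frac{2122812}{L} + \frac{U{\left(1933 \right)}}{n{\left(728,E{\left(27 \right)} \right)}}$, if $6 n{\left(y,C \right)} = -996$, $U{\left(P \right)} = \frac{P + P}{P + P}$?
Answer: $- \frac{117512101}{8272942} \approx -14.204$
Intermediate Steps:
$U{\left(P \right)} = 1$ ($U{\left(P \right)} = \frac{2 P}{2 P} = 2 P \frac{1}{2 P} = 1$)
$n{\left(y,C \right)} = -166$ ($n{\left(y,C \right)} = \frac{1}{6} \left(-996\right) = -166$)
$L = -149511$ ($L = -150144 + 633 = -149511$)
$\frac{2122812}{L} + \frac{U{\left(1933 \right)}}{n{\left(728,E{\left(27 \right)} \right)}} = \frac{2122812}{-149511} + 1 \frac{1}{-166} = 2122812 \left(- \frac{1}{149511}\right) + 1 \left(- \frac{1}{166}\right) = - \frac{707604}{49837} - \frac{1}{166} = - \frac{117512101}{8272942}$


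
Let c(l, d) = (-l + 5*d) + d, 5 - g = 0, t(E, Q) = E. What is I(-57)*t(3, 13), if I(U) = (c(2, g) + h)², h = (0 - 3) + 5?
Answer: 2700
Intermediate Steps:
h = 2 (h = -3 + 5 = 2)
g = 5 (g = 5 - 1*0 = 5 + 0 = 5)
c(l, d) = -l + 6*d
I(U) = 900 (I(U) = ((-1*2 + 6*5) + 2)² = ((-2 + 30) + 2)² = (28 + 2)² = 30² = 900)
I(-57)*t(3, 13) = 900*3 = 2700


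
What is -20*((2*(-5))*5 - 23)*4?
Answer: 5840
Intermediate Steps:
-20*((2*(-5))*5 - 23)*4 = -20*(-10*5 - 23)*4 = -20*(-50 - 23)*4 = -20*(-73)*4 = 1460*4 = 5840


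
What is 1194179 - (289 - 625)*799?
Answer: 1462643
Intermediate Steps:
1194179 - (289 - 625)*799 = 1194179 - (-336)*799 = 1194179 - 1*(-268464) = 1194179 + 268464 = 1462643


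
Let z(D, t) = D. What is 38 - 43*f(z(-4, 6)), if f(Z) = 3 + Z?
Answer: 81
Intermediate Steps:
38 - 43*f(z(-4, 6)) = 38 - 43*(3 - 4) = 38 - 43*(-1) = 38 + 43 = 81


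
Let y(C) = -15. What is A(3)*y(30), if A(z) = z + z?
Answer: -90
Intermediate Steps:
A(z) = 2*z
A(3)*y(30) = (2*3)*(-15) = 6*(-15) = -90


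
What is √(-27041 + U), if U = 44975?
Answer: 7*√366 ≈ 133.92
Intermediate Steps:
√(-27041 + U) = √(-27041 + 44975) = √17934 = 7*√366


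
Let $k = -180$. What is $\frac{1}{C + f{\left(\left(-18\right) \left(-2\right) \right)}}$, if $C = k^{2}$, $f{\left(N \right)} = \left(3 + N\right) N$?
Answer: $\frac{1}{33804} \approx 2.9582 \cdot 10^{-5}$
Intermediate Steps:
$f{\left(N \right)} = N \left(3 + N\right)$
$C = 32400$ ($C = \left(-180\right)^{2} = 32400$)
$\frac{1}{C + f{\left(\left(-18\right) \left(-2\right) \right)}} = \frac{1}{32400 + \left(-18\right) \left(-2\right) \left(3 - -36\right)} = \frac{1}{32400 + 36 \left(3 + 36\right)} = \frac{1}{32400 + 36 \cdot 39} = \frac{1}{32400 + 1404} = \frac{1}{33804}$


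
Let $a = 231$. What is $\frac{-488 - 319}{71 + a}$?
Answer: $- \frac{807}{302} \approx -2.6722$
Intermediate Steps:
$\frac{-488 - 319}{71 + a} = \frac{-488 - 319}{71 + 231} = - \frac{807}{302}$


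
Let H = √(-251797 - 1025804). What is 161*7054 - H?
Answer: 1135694 - I*√1277601 ≈ 1.1357e+6 - 1130.3*I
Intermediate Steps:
H = I*√1277601 (H = √(-1277601) = I*√1277601 ≈ 1130.3*I)
161*7054 - H = 161*7054 - I*√1277601 = 1135694 - I*√1277601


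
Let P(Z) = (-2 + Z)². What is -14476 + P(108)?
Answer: -3240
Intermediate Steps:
-14476 + P(108) = -14476 + (-2 + 108)² = -14476 + 106² = -14476 + 11236 = -3240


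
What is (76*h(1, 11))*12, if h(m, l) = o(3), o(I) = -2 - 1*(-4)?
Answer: 1824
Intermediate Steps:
o(I) = 2 (o(I) = -2 + 4 = 2)
h(m, l) = 2
(76*h(1, 11))*12 = (76*2)*12 = 152*12 = 1824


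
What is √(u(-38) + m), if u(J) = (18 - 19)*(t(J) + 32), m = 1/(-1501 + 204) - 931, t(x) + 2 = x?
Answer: 2*I*√388170051/1297 ≈ 30.381*I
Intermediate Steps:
t(x) = -2 + x
m = -1207508/1297 (m = 1/(-1297) - 931 = -1/1297 - 931 = -1207508/1297 ≈ -931.00)
u(J) = -30 - J (u(J) = (18 - 19)*((-2 + J) + 32) = -(30 + J) = -30 - J)
√(u(-38) + m) = √((-30 - 1*(-38)) - 1207508/1297) = √((-30 + 38) - 1207508/1297) = √(8 - 1207508/1297) = √(-1197132/1297) = 2*I*√388170051/1297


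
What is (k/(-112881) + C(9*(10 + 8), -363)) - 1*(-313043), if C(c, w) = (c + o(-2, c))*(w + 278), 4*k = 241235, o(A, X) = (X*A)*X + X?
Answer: 2143376510857/451524 ≈ 4.7470e+6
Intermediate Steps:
o(A, X) = X + A*X² (o(A, X) = (A*X)*X + X = A*X² + X = X + A*X²)
k = 241235/4 (k = (¼)*241235 = 241235/4 ≈ 60309.)
C(c, w) = (278 + w)*(c + c*(1 - 2*c)) (C(c, w) = (c + c*(1 - 2*c))*(w + 278) = (c + c*(1 - 2*c))*(278 + w) = (278 + w)*(c + c*(1 - 2*c)))
(k/(-112881) + C(9*(10 + 8), -363)) - 1*(-313043) = ((241235/4)/(-112881) + 2*(9*(10 + 8))*(278 - 363 - 2502*(10 + 8) - 1*9*(10 + 8)*(-363))) - 1*(-313043) = ((241235/4)*(-1/112881) + 2*(9*18)*(278 - 363 - 2502*18 - 1*9*18*(-363))) + 313043 = (-241235/451524 + 2*162*(278 - 363 - 278*162 - 1*162*(-363))) + 313043 = (-241235/451524 + 2*162*(278 - 363 - 45036 + 58806)) + 313043 = (-241235/451524 + 2*162*13685) + 313043 = (-241235/451524 + 4433940) + 313043 = 2002030083325/451524 + 313043 = 2143376510857/451524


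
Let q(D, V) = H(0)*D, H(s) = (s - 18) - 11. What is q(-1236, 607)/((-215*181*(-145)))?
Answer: 1236/194575 ≈ 0.0063523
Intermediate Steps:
H(s) = -29 + s (H(s) = (-18 + s) - 11 = -29 + s)
q(D, V) = -29*D (q(D, V) = (-29 + 0)*D = -29*D)
q(-1236, 607)/((-215*181*(-145))) = (-29*(-1236))/((-215*181*(-145))) = 35844/((-38915*(-145))) = 35844/5642675 = 35844*(1/5642675) = 1236/194575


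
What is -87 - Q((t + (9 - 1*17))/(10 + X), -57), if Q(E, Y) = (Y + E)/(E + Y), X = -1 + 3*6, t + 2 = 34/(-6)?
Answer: -88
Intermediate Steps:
t = -23/3 (t = -2 + 34/(-6) = -2 + 34*(-1/6) = -2 - 17/3 = -23/3 ≈ -7.6667)
X = 17 (X = -1 + 18 = 17)
Q(E, Y) = 1 (Q(E, Y) = (E + Y)/(E + Y) = 1)
-87 - Q((t + (9 - 1*17))/(10 + X), -57) = -87 - 1*1 = -87 - 1 = -88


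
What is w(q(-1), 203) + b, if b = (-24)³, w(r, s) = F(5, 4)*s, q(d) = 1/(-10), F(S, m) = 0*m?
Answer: -13824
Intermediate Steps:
F(S, m) = 0
q(d) = -⅒
w(r, s) = 0 (w(r, s) = 0*s = 0)
b = -13824
w(q(-1), 203) + b = 0 - 13824 = -13824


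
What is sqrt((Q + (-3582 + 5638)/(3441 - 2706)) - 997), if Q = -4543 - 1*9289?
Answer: I*sqrt(163458885)/105 ≈ 121.76*I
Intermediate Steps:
Q = -13832 (Q = -4543 - 9289 = -13832)
sqrt((Q + (-3582 + 5638)/(3441 - 2706)) - 997) = sqrt((-13832 + (-3582 + 5638)/(3441 - 2706)) - 997) = sqrt((-13832 + 2056/735) - 997) = sqrt(-10164464/735 - 997) = sqrt(-10897259/735) = I*sqrt(163458885)/105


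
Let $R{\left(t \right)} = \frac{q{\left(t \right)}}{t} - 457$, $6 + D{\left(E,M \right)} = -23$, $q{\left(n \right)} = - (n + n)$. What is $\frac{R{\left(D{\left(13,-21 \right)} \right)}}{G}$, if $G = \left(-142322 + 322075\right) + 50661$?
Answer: $- \frac{459}{230414} \approx -0.0019921$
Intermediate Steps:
$q{\left(n \right)} = - 2 n$
$D{\left(E,M \right)} = -29$ ($D{\left(E,M \right)} = -6 - 23 = -29$)
$R{\left(t \right)} = -459$ ($R{\left(t \right)} = \frac{\left(-2\right) t}{t} - 457 = -2 - 457 = -459$)
$G = 230414$ ($G = 179753 + 50661 = 230414$)
$\frac{R{\left(D{\left(13,-21 \right)} \right)}}{G} = - \frac{459}{230414}$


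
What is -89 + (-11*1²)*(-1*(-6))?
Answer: -155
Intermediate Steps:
-89 + (-11*1²)*(-1*(-6)) = -89 - 11*1*6 = -89 - 11*6 = -89 - 66 = -155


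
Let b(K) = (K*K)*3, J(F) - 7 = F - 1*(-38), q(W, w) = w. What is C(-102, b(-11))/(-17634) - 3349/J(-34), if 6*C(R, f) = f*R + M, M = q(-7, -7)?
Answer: -353930233/1163844 ≈ -304.10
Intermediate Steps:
J(F) = 45 + F (J(F) = 7 + (F - 1*(-38)) = 7 + (F + 38) = 7 + (38 + F) = 45 + F)
M = -7
b(K) = 3*K² (b(K) = K²*3 = 3*K²)
C(R, f) = -7/6 + R*f/6 (C(R, f) = (f*R - 7)/6 = (R*f - 7)/6 = (-7 + R*f)/6 = -7/6 + R*f/6)
C(-102, b(-11))/(-17634) - 3349/J(-34) = (-7/6 + (⅙)*(-102)*(3*(-11)²))/(-17634) - 3349/(45 - 34) = (-7/6 + (⅙)*(-102)*(3*121))*(-1/17634) - 3349/11 = (-7/6 + (⅙)*(-102)*363)*(-1/17634) - 3349*1/11 = (-7/6 - 6171)*(-1/17634) - 3349/11 = -37033/6*(-1/17634) - 3349/11 = 37033/105804 - 3349/11 = -353930233/1163844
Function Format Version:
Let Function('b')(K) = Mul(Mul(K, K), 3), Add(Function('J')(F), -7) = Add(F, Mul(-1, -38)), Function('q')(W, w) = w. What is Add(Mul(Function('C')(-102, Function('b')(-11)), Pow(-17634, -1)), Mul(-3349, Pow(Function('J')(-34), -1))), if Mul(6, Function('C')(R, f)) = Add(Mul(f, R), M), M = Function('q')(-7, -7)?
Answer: Rational(-353930233, 1163844) ≈ -304.10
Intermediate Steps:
Function('J')(F) = Add(45, F) (Function('J')(F) = Add(7, Add(F, Mul(-1, -38))) = Add(7, Add(F, 38)) = Add(7, Add(38, F)) = Add(45, F))
M = -7
Function('b')(K) = Mul(3, Pow(K, 2)) (Function('b')(K) = Mul(Pow(K, 2), 3) = Mul(3, Pow(K, 2)))
Function('C')(R, f) = Add(Rational(-7, 6), Mul(Rational(1, 6), R, f)) (Function('C')(R, f) = Mul(Rational(1, 6), Add(Mul(f, R), -7)) = Mul(Rational(1, 6), Add(Mul(R, f), -7)) = Mul(Rational(1, 6), Add(-7, Mul(R, f))) = Add(Rational(-7, 6), Mul(Rational(1, 6), R, f)))
Add(Mul(Function('C')(-102, Function('b')(-11)), Pow(-17634, -1)), Mul(-3349, Pow(Function('J')(-34), -1))) = Add(Mul(Add(Rational(-7, 6), Mul(Rational(1, 6), -102, Mul(3, Pow(-11, 2)))), Pow(-17634, -1)), Mul(-3349, Pow(Add(45, -34), -1))) = Add(Mul(Add(Rational(-7, 6), Mul(Rational(1, 6), -102, Mul(3, 121))), Rational(-1, 17634)), Mul(-3349, Pow(11, -1))) = Add(Mul(Add(Rational(-7, 6), Mul(Rational(1, 6), -102, 363)), Rational(-1, 17634)), Mul(-3349, Rational(1, 11))) = Add(Mul(Add(Rational(-7, 6), -6171), Rational(-1, 17634)), Rational(-3349, 11)) = Add(Mul(Rational(-37033, 6), Rational(-1, 17634)), Rational(-3349, 11)) = Add(Rational(37033, 105804), Rational(-3349, 11)) = Rational(-353930233, 1163844)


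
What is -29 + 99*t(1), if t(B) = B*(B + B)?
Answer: 169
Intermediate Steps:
t(B) = 2*B² (t(B) = B*(2*B) = 2*B²)
-29 + 99*t(1) = -29 + 99*(2*1²) = -29 + 99*(2*1) = -29 + 99*2 = -29 + 198 = 169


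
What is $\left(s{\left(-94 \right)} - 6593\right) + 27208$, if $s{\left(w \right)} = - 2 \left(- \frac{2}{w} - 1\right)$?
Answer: $\frac{968997}{47} \approx 20617.0$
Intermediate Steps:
$s{\left(w \right)} = 2 + \frac{4}{w}$ ($s{\left(w \right)} = - 2 \left(-1 - \frac{2}{w}\right) = 2 + \frac{4}{w}$)
$\left(s{\left(-94 \right)} - 6593\right) + 27208 = \left(\left(2 + \frac{4}{-94}\right) - 6593\right) + 27208 = \left(\left(2 + 4 \left(- \frac{1}{94}\right)\right) - 6593\right) + 27208 = \left(\left(2 - \frac{2}{47}\right) - 6593\right) + 27208 = \left(\frac{92}{47} - 6593\right) + 27208 = - \frac{309779}{47} + 27208 = \frac{968997}{47}$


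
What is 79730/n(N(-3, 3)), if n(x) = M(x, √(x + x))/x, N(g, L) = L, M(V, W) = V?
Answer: 79730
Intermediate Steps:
n(x) = 1 (n(x) = x/x = 1)
79730/n(N(-3, 3)) = 79730/1 = 79730*1 = 79730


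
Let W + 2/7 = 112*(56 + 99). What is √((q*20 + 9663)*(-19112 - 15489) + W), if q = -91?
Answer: I*√13296555881/7 ≈ 16473.0*I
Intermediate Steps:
W = 121518/7 (W = -2/7 + 112*(56 + 99) = -2/7 + 112*155 = -2/7 + 17360 = 121518/7 ≈ 17360.)
√((q*20 + 9663)*(-19112 - 15489) + W) = √((-91*20 + 9663)*(-19112 - 15489) + 121518/7) = √((-1820 + 9663)*(-34601) + 121518/7) = √(7843*(-34601) + 121518/7) = √(-271375643 + 121518/7) = √(-1899507983/7) = I*√13296555881/7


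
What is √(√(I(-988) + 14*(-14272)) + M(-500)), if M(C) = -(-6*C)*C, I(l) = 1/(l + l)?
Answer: √(366054000000 + 247*I*√195041380846)/494 ≈ 1224.7 + 0.18249*I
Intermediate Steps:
I(l) = 1/(2*l)
M(C) = 6*C² (M(C) = -(-6)*C² = 6*C²)
√(√(I(-988) + 14*(-14272)) + M(-500)) = √(√((½)/(-988) + 14*(-14272)) + 6*(-500)²) = √(√((½)*(-1/988) - 199808) + 6*250000) = √(√(-1/1976 - 199808) + 1500000) = √(√(-394820609/1976) + 1500000) = √(I*√195041380846/988 + 1500000) = √(1500000 + I*√195041380846/988)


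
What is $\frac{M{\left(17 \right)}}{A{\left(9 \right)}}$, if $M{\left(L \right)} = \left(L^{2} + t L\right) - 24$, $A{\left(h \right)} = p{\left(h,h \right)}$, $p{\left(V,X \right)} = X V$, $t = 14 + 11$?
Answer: $\frac{230}{27} \approx 8.5185$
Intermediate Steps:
$t = 25$
$p{\left(V,X \right)} = V X$
$A{\left(h \right)} = h^{2}$ ($A{\left(h \right)} = h h = h^{2}$)
$M{\left(L \right)} = -24 + L^{2} + 25 L$ ($M{\left(L \right)} = \left(L^{2} + 25 L\right) - 24 = -24 + L^{2} + 25 L$)
$\frac{M{\left(17 \right)}}{A{\left(9 \right)}} = \frac{-24 + 17^{2} + 25 \cdot 17}{9^{2}} = \frac{-24 + 289 + 425}{81} = 690 \cdot \frac{1}{81} = \frac{230}{27}$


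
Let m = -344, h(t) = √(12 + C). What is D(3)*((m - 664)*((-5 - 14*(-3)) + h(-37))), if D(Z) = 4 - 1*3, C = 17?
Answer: -37296 - 1008*√29 ≈ -42724.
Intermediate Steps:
h(t) = √29 (h(t) = √(12 + 17) = √29)
D(Z) = 1 (D(Z) = 4 - 3 = 1)
D(3)*((m - 664)*((-5 - 14*(-3)) + h(-37))) = 1*((-344 - 664)*((-5 - 14*(-3)) + √29)) = 1*(-1008*((-5 + 42) + √29)) = 1*(-1008*(37 + √29)) = 1*(-37296 - 1008*√29) = -37296 - 1008*√29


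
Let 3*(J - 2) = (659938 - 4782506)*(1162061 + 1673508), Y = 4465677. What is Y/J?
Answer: -13397031/11689826021186 ≈ -1.1460e-6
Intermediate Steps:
J = -11689826021186/3 (J = 2 + ((659938 - 4782506)*(1162061 + 1673508))/3 = 2 + (-4122568*2835569)/3 = 2 + (⅓)*(-11689826021192) = 2 - 11689826021192/3 = -11689826021186/3 ≈ -3.8966e+12)
Y/J = 4465677/(-11689826021186/3) = 4465677*(-3/11689826021186) = -13397031/11689826021186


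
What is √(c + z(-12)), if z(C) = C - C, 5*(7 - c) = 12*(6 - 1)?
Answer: I*√5 ≈ 2.2361*I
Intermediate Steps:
c = -5 (c = 7 - 12*(6 - 1)/5 = 7 - 12*5/5 = 7 - ⅕*60 = 7 - 12 = -5)
z(C) = 0
√(c + z(-12)) = √(-5 + 0) = √(-5) = I*√5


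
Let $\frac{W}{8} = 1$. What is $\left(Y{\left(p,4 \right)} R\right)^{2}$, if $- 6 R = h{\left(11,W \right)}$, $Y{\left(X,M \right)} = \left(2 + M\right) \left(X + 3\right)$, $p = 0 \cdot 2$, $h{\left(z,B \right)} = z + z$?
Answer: $4356$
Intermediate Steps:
$W = 8$ ($W = 8 \cdot 1 = 8$)
$h{\left(z,B \right)} = 2 z$
$p = 0$
$Y{\left(X,M \right)} = \left(2 + M\right) \left(3 + X\right)$
$R = - \frac{11}{3}$ ($R = - \frac{2 \cdot 11}{6} = \left(- \frac{1}{6}\right) 22 = - \frac{11}{3} \approx -3.6667$)
$\left(Y{\left(p,4 \right)} R\right)^{2} = \left(\left(6 + 2 \cdot 0 + 3 \cdot 4 + 4 \cdot 0\right) \left(- \frac{11}{3}\right)\right)^{2} = \left(\left(6 + 0 + 12 + 0\right) \left(- \frac{11}{3}\right)\right)^{2} = \left(18 \left(- \frac{11}{3}\right)\right)^{2} = \left(-66\right)^{2} = 4356$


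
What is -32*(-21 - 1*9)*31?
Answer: 29760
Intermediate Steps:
-32*(-21 - 1*9)*31 = -32*(-21 - 9)*31 = -32*(-30)*31 = -(-960)*31 = -1*(-29760) = 29760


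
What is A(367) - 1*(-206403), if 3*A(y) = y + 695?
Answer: 206757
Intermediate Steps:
A(y) = 695/3 + y/3 (A(y) = (y + 695)/3 = (695 + y)/3 = 695/3 + y/3)
A(367) - 1*(-206403) = (695/3 + (⅓)*367) - 1*(-206403) = (695/3 + 367/3) + 206403 = 354 + 206403 = 206757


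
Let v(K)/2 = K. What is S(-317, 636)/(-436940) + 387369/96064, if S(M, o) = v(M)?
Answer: 42329478859/10493551040 ≈ 4.0339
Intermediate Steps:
v(K) = 2*K
S(M, o) = 2*M
S(-317, 636)/(-436940) + 387369/96064 = (2*(-317))/(-436940) + 387369/96064 = -634*(-1/436940) + 387369*(1/96064) = 317/218470 + 387369/96064 = 42329478859/10493551040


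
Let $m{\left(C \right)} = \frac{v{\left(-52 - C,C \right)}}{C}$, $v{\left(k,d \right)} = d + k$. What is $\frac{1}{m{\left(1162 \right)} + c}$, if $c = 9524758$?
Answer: $\frac{581}{5533884372} \approx 1.0499 \cdot 10^{-7}$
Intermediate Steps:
$m{\left(C \right)} = - \frac{52}{C}$ ($m{\left(C \right)} = \frac{C - \left(52 + C\right)}{C} = - \frac{52}{C}$)
$\frac{1}{m{\left(1162 \right)} + c} = \frac{1}{- \frac{52}{1162} + 9524758} = \frac{1}{\left(-52\right) \frac{1}{1162} + 9524758} = \frac{1}{- \frac{26}{581} + 9524758} = \frac{1}{\frac{5533884372}{581}} = \frac{581}{5533884372}$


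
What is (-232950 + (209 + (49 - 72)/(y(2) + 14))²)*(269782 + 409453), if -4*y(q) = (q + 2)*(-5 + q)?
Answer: -2191997225750/17 ≈ -1.2894e+11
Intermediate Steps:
y(q) = -(-5 + q)*(2 + q)/4 (y(q) = -(q + 2)*(-5 + q)/4 = -(2 + q)*(-5 + q)/4 = -(-5 + q)*(2 + q)/4)
(-232950 + (209 + (49 - 72)/(y(2) + 14))²)*(269782 + 409453) = (-232950 + (209 + (49 - 72)/((5/2 - ¼*2² + (¾)*2) + 14))²)*(269782 + 409453) = (-232950 + (209 - 23/((5/2 - ¼*4 + 3/2) + 14))²)*679235 = (-232950 + (209 - 23/((5/2 - 1 + 3/2) + 14))²)*679235 = (-232950 + (209 - 23/(3 + 14))²)*679235 = (-232950 + (209 - 23/17)²)*679235 = (-232950 + (3530/17)²)*679235 = (-232950 + 12460900/289)*679235 = -54861650/289*679235 = -2191997225750/17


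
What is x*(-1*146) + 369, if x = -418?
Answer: 61397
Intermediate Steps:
x*(-1*146) + 369 = -(-418)*146 + 369 = -418*(-146) + 369 = 61028 + 369 = 61397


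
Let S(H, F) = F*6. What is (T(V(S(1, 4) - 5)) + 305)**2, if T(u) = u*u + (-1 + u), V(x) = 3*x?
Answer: 13032100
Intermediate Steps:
S(H, F) = 6*F
T(u) = -1 + u + u**2 (T(u) = u**2 + (-1 + u) = -1 + u + u**2)
(T(V(S(1, 4) - 5)) + 305)**2 = ((-1 + 3*(6*4 - 5) + (3*(6*4 - 5))**2) + 305)**2 = ((-1 + 3*(24 - 5) + (3*(24 - 5))**2) + 305)**2 = ((-1 + 3*19 + (3*19)**2) + 305)**2 = ((-1 + 57 + 57**2) + 305)**2 = ((-1 + 57 + 3249) + 305)**2 = (3305 + 305)**2 = 3610**2 = 13032100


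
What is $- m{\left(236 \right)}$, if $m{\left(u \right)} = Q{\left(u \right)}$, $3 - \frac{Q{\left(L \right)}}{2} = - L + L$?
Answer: $-6$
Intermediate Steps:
$Q{\left(L \right)} = 6$ ($Q{\left(L \right)} = 6 - 2 \left(- L + L\right) = 6 - 0 = 6 + 0 = 6$)
$m{\left(u \right)} = 6$
$- m{\left(236 \right)} = \left(-1\right) 6 = -6$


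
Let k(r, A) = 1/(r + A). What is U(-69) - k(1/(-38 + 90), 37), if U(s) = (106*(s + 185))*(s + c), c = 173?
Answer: 2461659148/1925 ≈ 1.2788e+6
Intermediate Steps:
k(r, A) = 1/(A + r)
U(s) = (173 + s)*(19610 + 106*s) (U(s) = (106*(s + 185))*(s + 173) = (106*(185 + s))*(173 + s) = (19610 + 106*s)*(173 + s) = (173 + s)*(19610 + 106*s))
U(-69) - k(1/(-38 + 90), 37) = (3392530 + 106*(-69)² + 37948*(-69)) - 1/(37 + 1/(-38 + 90)) = (3392530 + 106*4761 - 2618412) - 1/(37 + 1/52) = (3392530 + 504666 - 2618412) - 1/(37 + 1/52) = 1278784 - 1/1925/52 = 1278784 - 1*52/1925 = 1278784 - 52/1925 = 2461659148/1925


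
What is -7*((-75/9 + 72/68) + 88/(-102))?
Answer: 2905/51 ≈ 56.961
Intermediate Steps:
-7*((-75/9 + 72/68) + 88/(-102)) = -7*((-75*⅑ + 72*(1/68)) + 88*(-1/102)) = -7*((-25/3 + 18/17) - 44/51) = -7*(-371/51 - 44/51) = -7*(-415/51) = 2905/51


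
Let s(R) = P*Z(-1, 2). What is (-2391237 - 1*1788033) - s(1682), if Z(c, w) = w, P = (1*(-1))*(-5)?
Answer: -4179280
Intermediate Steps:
P = 5 (P = -1*(-5) = 5)
s(R) = 10 (s(R) = 5*2 = 10)
(-2391237 - 1*1788033) - s(1682) = (-2391237 - 1*1788033) - 1*10 = (-2391237 - 1788033) - 10 = -4179270 - 10 = -4179280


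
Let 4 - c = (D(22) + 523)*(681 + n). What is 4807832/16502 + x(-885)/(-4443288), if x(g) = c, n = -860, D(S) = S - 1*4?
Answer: 3560164021405/12220523096 ≈ 291.33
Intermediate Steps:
D(S) = -4 + S (D(S) = S - 4 = -4 + S)
c = 96843 (c = 4 - ((-4 + 22) + 523)*(681 - 860) = 4 - (18 + 523)*(-179) = 4 - 541*(-179) = 4 - 1*(-96839) = 4 + 96839 = 96843)
x(g) = 96843
4807832/16502 + x(-885)/(-4443288) = 4807832/16502 + 96843/(-4443288) = 4807832*(1/16502) + 96843*(-1/4443288) = 2403916/8251 - 32281/1481096 = 3560164021405/12220523096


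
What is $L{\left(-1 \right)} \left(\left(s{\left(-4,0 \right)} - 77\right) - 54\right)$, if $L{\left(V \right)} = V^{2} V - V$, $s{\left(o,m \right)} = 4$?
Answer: $0$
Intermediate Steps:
$L{\left(V \right)} = V^{3} - V$
$L{\left(-1 \right)} \left(\left(s{\left(-4,0 \right)} - 77\right) - 54\right) = \left(\left(-1\right)^{3} - -1\right) \left(\left(4 - 77\right) - 54\right) = \left(-1 + 1\right) \left(-73 - 54\right) = 0 \left(-127\right) = 0$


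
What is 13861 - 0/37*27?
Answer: 13861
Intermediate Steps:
13861 - 0/37*27 = 13861 - 13*0*27 = 13861 + 0*27 = 13861 + 0 = 13861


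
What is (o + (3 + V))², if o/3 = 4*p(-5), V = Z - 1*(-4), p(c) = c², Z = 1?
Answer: 94864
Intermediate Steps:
V = 5 (V = 1 - 1*(-4) = 1 + 4 = 5)
o = 300 (o = 3*(4*(-5)²) = 3*(4*25) = 3*100 = 300)
(o + (3 + V))² = (300 + (3 + 5))² = (300 + 8)² = 308² = 94864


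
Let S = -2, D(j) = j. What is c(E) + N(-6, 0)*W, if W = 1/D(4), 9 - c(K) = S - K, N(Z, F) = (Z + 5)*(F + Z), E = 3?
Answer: 31/2 ≈ 15.500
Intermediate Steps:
N(Z, F) = (5 + Z)*(F + Z)
c(K) = 11 + K (c(K) = 9 - (-2 - K) = 9 + (2 + K) = 11 + K)
W = ¼ (W = 1/4 = ¼ ≈ 0.25000)
c(E) + N(-6, 0)*W = (11 + 3) + ((-6)² + 5*0 + 5*(-6) + 0*(-6))*(¼) = 14 + (36 + 0 - 30 + 0)*(¼) = 14 + 6*(¼) = 14 + 3/2 = 31/2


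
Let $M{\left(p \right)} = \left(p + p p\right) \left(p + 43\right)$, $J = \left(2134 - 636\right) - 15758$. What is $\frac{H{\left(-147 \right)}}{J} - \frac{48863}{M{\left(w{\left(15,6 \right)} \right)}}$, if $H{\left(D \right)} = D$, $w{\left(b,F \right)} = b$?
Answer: $- \frac{34737007}{9924960} \approx -3.5$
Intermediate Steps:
$J = -14260$ ($J = 1498 - 15758 = -14260$)
$M{\left(p \right)} = \left(43 + p\right) \left(p + p^{2}\right)$ ($M{\left(p \right)} = \left(p + p^{2}\right) \left(43 + p\right) = \left(43 + p\right) \left(p + p^{2}\right)$)
$\frac{H{\left(-147 \right)}}{J} - \frac{48863}{M{\left(w{\left(15,6 \right)} \right)}} = - \frac{147}{-14260} - \frac{48863}{15 \left(43 + 15^{2} + 44 \cdot 15\right)} = \left(-147\right) \left(- \frac{1}{14260}\right) - \frac{48863}{15 \left(43 + 225 + 660\right)} = \frac{147}{14260} - \frac{48863}{15 \cdot 928} = \frac{147}{14260} - \frac{48863}{13920} = - \frac{34737007}{9924960}$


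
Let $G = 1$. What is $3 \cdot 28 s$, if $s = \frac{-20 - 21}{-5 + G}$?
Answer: $861$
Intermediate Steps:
$s = \frac{41}{4}$ ($s = \frac{-20 - 21}{-5 + 1} = - \frac{41}{-4} = \left(-41\right) \left(- \frac{1}{4}\right) = \frac{41}{4} \approx 10.25$)
$3 \cdot 28 s = 3 \cdot 28 \cdot \frac{41}{4} = 84 \cdot \frac{41}{4} = 861$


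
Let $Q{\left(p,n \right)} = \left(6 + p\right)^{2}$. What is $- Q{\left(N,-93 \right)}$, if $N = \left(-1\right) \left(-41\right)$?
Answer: $-2209$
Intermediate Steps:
$N = 41$
$- Q{\left(N,-93 \right)} = - \left(6 + 41\right)^{2} = - 47^{2} = \left(-1\right) 2209 = -2209$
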